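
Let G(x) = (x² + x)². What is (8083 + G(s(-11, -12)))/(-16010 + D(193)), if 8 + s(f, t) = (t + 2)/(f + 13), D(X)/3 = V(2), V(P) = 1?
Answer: -32419/16007 ≈ -2.0253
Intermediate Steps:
D(X) = 3 (D(X) = 3*1 = 3)
s(f, t) = -8 + (2 + t)/(13 + f) (s(f, t) = -8 + (t + 2)/(f + 13) = -8 + (2 + t)/(13 + f))
G(x) = (x + x²)²
(8083 + G(s(-11, -12)))/(-16010 + D(193)) = (8083 + ((-102 - 12 - 8*(-11))/(13 - 11))²*(1 + (-102 - 12 - 8*(-11))/(13 - 11))²)/(-16010 + 3) = (8083 + ((-102 - 12 + 88)/2)²*(1 + (-102 - 12 + 88)/2)²)/(-16007) = (8083 + ((½)*(-26))²*(1 + (½)*(-26))²)*(-1/16007) = (8083 + (-13)²*(1 - 13)²)*(-1/16007) = (8083 + 169*(-12)²)*(-1/16007) = (8083 + 169*144)*(-1/16007) = (8083 + 24336)*(-1/16007) = 32419*(-1/16007) = -32419/16007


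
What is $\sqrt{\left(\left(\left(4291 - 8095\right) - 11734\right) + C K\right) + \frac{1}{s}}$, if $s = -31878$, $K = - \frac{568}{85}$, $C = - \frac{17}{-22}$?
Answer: $\frac{i \sqrt{43875194217470}}{53130} \approx 124.67 i$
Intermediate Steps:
$C = \frac{17}{22}$ ($C = \left(-17\right) \left(- \frac{1}{22}\right) = \frac{17}{22} \approx 0.77273$)
$K = - \frac{568}{85}$ ($K = \left(-568\right) \frac{1}{85} = - \frac{568}{85} \approx -6.6824$)
$\sqrt{\left(\left(\left(4291 - 8095\right) - 11734\right) + C K\right) + \frac{1}{s}} = \sqrt{\left(\left(\left(4291 - 8095\right) - 11734\right) + \frac{17}{22} \left(- \frac{568}{85}\right)\right) + \frac{1}{-31878}} = \sqrt{\left(\left(\left(4291 - 8095\right) - 11734\right) - \frac{284}{55}\right) - \frac{1}{31878}} = \sqrt{\left(\left(-3804 - 11734\right) - \frac{284}{55}\right) - \frac{1}{31878}} = \sqrt{\left(-15538 - \frac{284}{55}\right) - \frac{1}{31878}} = \sqrt{- \frac{854874}{55} - \frac{1}{31878}} = \sqrt{- \frac{2477424857}{159390}} = \frac{i \sqrt{43875194217470}}{53130}$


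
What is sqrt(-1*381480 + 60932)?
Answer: 2*I*sqrt(80137) ≈ 566.17*I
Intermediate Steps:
sqrt(-1*381480 + 60932) = sqrt(-381480 + 60932) = sqrt(-320548) = 2*I*sqrt(80137)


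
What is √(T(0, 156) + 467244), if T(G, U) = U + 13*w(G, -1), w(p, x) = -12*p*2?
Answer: 10*√4674 ≈ 683.67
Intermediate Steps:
w(p, x) = -24*p (w(p, x) = -12*p*2 = -24*p)
T(G, U) = U - 312*G (T(G, U) = U + 13*(-24*G) = U - 312*G)
√(T(0, 156) + 467244) = √((156 - 312*0) + 467244) = √((156 + 0) + 467244) = √(156 + 467244) = √467400 = 10*√4674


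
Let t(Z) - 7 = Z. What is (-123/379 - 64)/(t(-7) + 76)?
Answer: -24379/28804 ≈ -0.84638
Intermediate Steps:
t(Z) = 7 + Z
(-123/379 - 64)/(t(-7) + 76) = (-123/379 - 64)/((7 - 7) + 76) = (-123*1/379 - 64)/(0 + 76) = (-123/379 - 64)/76 = -24379/379*1/76 = -24379/28804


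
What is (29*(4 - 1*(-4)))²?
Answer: 53824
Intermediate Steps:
(29*(4 - 1*(-4)))² = (29*(4 + 4))² = (29*8)² = 232² = 53824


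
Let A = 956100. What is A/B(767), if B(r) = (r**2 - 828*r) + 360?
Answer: -956100/46427 ≈ -20.594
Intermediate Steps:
B(r) = 360 + r**2 - 828*r
A/B(767) = 956100/(360 + 767**2 - 828*767) = 956100/(360 + 588289 - 635076) = 956100/(-46427) = 956100*(-1/46427) = -956100/46427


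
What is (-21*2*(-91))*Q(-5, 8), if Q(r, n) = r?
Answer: -19110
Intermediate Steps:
(-21*2*(-91))*Q(-5, 8) = (-21*2*(-91))*(-5) = -42*(-91)*(-5) = 3822*(-5) = -19110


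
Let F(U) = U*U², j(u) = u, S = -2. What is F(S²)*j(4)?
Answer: 256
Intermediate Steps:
F(U) = U³
F(S²)*j(4) = ((-2)²)³*4 = 4³*4 = 64*4 = 256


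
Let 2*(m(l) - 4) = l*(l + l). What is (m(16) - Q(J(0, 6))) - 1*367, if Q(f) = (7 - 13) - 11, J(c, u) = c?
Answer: -90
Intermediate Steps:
m(l) = 4 + l² (m(l) = 4 + (l*(l + l))/2 = 4 + (l*(2*l))/2 = 4 + (2*l²)/2 = 4 + l²)
Q(f) = -17 (Q(f) = -6 - 11 = -17)
(m(16) - Q(J(0, 6))) - 1*367 = ((4 + 16²) - 1*(-17)) - 1*367 = ((4 + 256) + 17) - 367 = (260 + 17) - 367 = 277 - 367 = -90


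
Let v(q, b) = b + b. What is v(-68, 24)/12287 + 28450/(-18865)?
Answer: -6339266/4214441 ≈ -1.5042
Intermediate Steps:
v(q, b) = 2*b
v(-68, 24)/12287 + 28450/(-18865) = (2*24)/12287 + 28450/(-18865) = 48*(1/12287) + 28450*(-1/18865) = 48/12287 - 5690/3773 = -6339266/4214441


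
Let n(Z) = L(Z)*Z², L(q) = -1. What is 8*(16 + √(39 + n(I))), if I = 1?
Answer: 128 + 8*√38 ≈ 177.32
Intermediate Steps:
n(Z) = -Z²
8*(16 + √(39 + n(I))) = 8*(16 + √(39 - 1*1²)) = 8*(16 + √(39 - 1*1)) = 8*(16 + √(39 - 1)) = 8*(16 + √38) = 128 + 8*√38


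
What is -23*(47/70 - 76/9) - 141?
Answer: 23801/630 ≈ 37.779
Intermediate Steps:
-23*(47/70 - 76/9) - 141 = -23*(-4897/630) - 141 = 112631/630 - 141 = 23801/630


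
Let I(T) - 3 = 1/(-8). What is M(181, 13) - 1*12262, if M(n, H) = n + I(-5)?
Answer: -96625/8 ≈ -12078.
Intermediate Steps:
I(T) = 23/8 (I(T) = 3 + 1/(-8) = 3 - ⅛ = 23/8)
M(n, H) = 23/8 + n (M(n, H) = n + 23/8 = 23/8 + n)
M(181, 13) - 1*12262 = (23/8 + 181) - 1*12262 = 1471/8 - 12262 = -96625/8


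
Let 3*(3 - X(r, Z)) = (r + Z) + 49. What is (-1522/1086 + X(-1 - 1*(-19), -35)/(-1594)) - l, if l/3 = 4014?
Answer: -3474688545/288514 ≈ -12043.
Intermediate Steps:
l = 12042 (l = 3*4014 = 12042)
X(r, Z) = -40/3 - Z/3 - r/3 (X(r, Z) = 3 - ((r + Z) + 49)/3 = 3 - ((Z + r) + 49)/3 = 3 - (49 + Z + r)/3 = 3 + (-49/3 - Z/3 - r/3) = -40/3 - Z/3 - r/3)
(-1522/1086 + X(-1 - 1*(-19), -35)/(-1594)) - l = (-1522/1086 + (-40/3 - ⅓*(-35) - (-1 - 1*(-19))/3)/(-1594)) - 1*12042 = (-1522*1/1086 + (-40/3 + 35/3 - (-1 + 19)/3)*(-1/1594)) - 12042 = (-761/543 + (-40/3 + 35/3 - ⅓*18)*(-1/1594)) - 12042 = (-761/543 + (-40/3 + 35/3 - 6)*(-1/1594)) - 12042 = (-761/543 - 23/3*(-1/1594)) - 12042 = (-761/543 + 23/4782) - 12042 = -402957/288514 - 12042 = -3474688545/288514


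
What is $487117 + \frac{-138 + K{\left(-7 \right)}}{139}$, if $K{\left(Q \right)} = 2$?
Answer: $\frac{67709127}{139} \approx 4.8712 \cdot 10^{5}$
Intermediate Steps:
$487117 + \frac{-138 + K{\left(-7 \right)}}{139} = 487117 + \frac{-138 + 2}{139} = 487117 - \frac{136}{139} = \frac{67709127}{139}$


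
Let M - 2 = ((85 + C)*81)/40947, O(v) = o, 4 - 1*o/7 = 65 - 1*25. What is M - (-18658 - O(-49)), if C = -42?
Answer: 251251953/13649 ≈ 18408.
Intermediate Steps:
o = -252 (o = 28 - 7*(65 - 1*25) = 28 - 7*(65 - 25) = 28 - 7*40 = 28 - 280 = -252)
O(v) = -252
M = 28459/13649 (M = 2 + ((85 - 42)*81)/40947 = 2 + (43*81)*(1/40947) = 2 + 3483*(1/40947) = 2 + 1161/13649 = 28459/13649 ≈ 2.0851)
M - (-18658 - O(-49)) = 28459/13649 - (-18658 - 1*(-252)) = 28459/13649 - (-18658 + 252) = 28459/13649 - 1*(-18406) = 28459/13649 + 18406 = 251251953/13649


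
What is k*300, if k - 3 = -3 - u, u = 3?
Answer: -900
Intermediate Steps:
k = -3 (k = 3 + (-3 - 1*3) = 3 + (-3 - 3) = 3 - 6 = -3)
k*300 = -3*300 = -900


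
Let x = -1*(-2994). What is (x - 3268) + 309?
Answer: 35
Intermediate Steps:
x = 2994
(x - 3268) + 309 = (2994 - 3268) + 309 = -274 + 309 = 35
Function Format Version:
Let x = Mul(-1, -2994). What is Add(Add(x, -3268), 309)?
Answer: 35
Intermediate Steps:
x = 2994
Add(Add(x, -3268), 309) = Add(Add(2994, -3268), 309) = Add(-274, 309) = 35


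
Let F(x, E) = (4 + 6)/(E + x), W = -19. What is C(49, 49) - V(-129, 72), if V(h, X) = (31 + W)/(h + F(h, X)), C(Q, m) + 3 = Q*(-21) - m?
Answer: -7958719/7363 ≈ -1080.9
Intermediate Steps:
F(x, E) = 10/(E + x)
C(Q, m) = -3 - m - 21*Q (C(Q, m) = -3 + (Q*(-21) - m) = -3 + (-21*Q - m) = -3 + (-m - 21*Q) = -3 - m - 21*Q)
V(h, X) = 12/(h + 10/(X + h)) (V(h, X) = (31 - 19)/(h + 10/(X + h)) = 12/(h + 10/(X + h)))
C(49, 49) - V(-129, 72) = (-3 - 1*49 - 21*49) - 12*(72 - 129)/(10 - 129*(72 - 129)) = (-3 - 49 - 1029) - 12*(-57)/(10 - 129*(-57)) = -1081 - 12*(-57)/(10 + 7353) = -1081 - 12*(-57)/7363 = -1081 - 1*(-684/7363) = -1081 + 684/7363 = -7958719/7363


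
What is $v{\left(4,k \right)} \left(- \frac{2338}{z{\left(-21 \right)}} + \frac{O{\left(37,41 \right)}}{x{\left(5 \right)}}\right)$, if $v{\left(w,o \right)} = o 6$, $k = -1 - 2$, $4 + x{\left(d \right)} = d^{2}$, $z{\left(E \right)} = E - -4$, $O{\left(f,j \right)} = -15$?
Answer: $- \frac{293058}{119} \approx -2462.7$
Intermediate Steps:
$z{\left(E \right)} = 4 + E$ ($z{\left(E \right)} = E + 4 = 4 + E$)
$x{\left(d \right)} = -4 + d^{2}$
$k = -3$ ($k = -1 - 2 = -3$)
$v{\left(w,o \right)} = 6 o$
$v{\left(4,k \right)} \left(- \frac{2338}{z{\left(-21 \right)}} + \frac{O{\left(37,41 \right)}}{x{\left(5 \right)}}\right) = 6 \left(-3\right) \left(- \frac{2338}{4 - 21} - \frac{15}{-4 + 5^{2}}\right) = - 18 \left(- \frac{2338}{-17} - \frac{15}{-4 + 25}\right) = - 18 \left(\left(-2338\right) \left(- \frac{1}{17}\right) - \frac{15}{21}\right) = - 18 \left(\frac{2338}{17} - \frac{5}{7}\right) = \left(-18\right) \frac{16281}{119} = - \frac{293058}{119}$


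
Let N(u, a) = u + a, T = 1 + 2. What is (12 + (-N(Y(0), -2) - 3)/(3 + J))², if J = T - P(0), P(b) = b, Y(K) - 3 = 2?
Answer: 121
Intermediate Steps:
Y(K) = 5 (Y(K) = 3 + 2 = 5)
T = 3
N(u, a) = a + u
J = 3 (J = 3 - 1*0 = 3 + 0 = 3)
(12 + (-N(Y(0), -2) - 3)/(3 + J))² = (12 + (-(-2 + 5) - 3)/(3 + 3))² = (12 + (-1*3 - 3)/6)² = (12 + (-3 - 3)*(⅙))² = (12 - 6*⅙)² = (12 - 1)² = 11² = 121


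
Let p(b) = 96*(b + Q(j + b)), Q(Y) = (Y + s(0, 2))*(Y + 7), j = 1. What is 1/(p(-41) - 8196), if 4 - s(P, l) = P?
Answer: 1/101916 ≈ 9.8120e-6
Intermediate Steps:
s(P, l) = 4 - P
Q(Y) = (4 + Y)*(7 + Y) (Q(Y) = (Y + (4 - 1*0))*(Y + 7) = (Y + (4 + 0))*(7 + Y) = (Y + 4)*(7 + Y) = (4 + Y)*(7 + Y))
p(b) = 3744 + 96*(1 + b)² + 1152*b (p(b) = 96*(b + (28 + (1 + b)² + 11*(1 + b))) = 96*(b + (28 + (1 + b)² + (11 + 11*b))) = 96*(b + (39 + (1 + b)² + 11*b)) = 96*(39 + (1 + b)² + 12*b) = 3744 + 96*(1 + b)² + 1152*b)
1/(p(-41) - 8196) = 1/((3840 + 96*(-41)² + 1344*(-41)) - 8196) = 1/((3840 + 96*1681 - 55104) - 8196) = 1/((3840 + 161376 - 55104) - 8196) = 1/(110112 - 8196) = 1/101916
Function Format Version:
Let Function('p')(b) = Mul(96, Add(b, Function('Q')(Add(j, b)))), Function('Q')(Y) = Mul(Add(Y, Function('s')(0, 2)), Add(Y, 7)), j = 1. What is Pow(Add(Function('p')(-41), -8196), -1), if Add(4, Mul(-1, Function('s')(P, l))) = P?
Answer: Rational(1, 101916) ≈ 9.8120e-6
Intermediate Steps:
Function('s')(P, l) = Add(4, Mul(-1, P))
Function('Q')(Y) = Mul(Add(4, Y), Add(7, Y)) (Function('Q')(Y) = Mul(Add(Y, Add(4, Mul(-1, 0))), Add(Y, 7)) = Mul(Add(Y, Add(4, 0)), Add(7, Y)) = Mul(Add(Y, 4), Add(7, Y)) = Mul(Add(4, Y), Add(7, Y)))
Function('p')(b) = Add(3744, Mul(96, Pow(Add(1, b), 2)), Mul(1152, b)) (Function('p')(b) = Mul(96, Add(b, Add(28, Pow(Add(1, b), 2), Mul(11, Add(1, b))))) = Mul(96, Add(b, Add(28, Pow(Add(1, b), 2), Add(11, Mul(11, b))))) = Mul(96, Add(b, Add(39, Pow(Add(1, b), 2), Mul(11, b)))) = Mul(96, Add(39, Pow(Add(1, b), 2), Mul(12, b))) = Add(3744, Mul(96, Pow(Add(1, b), 2)), Mul(1152, b)))
Pow(Add(Function('p')(-41), -8196), -1) = Pow(Add(Add(3840, Mul(96, Pow(-41, 2)), Mul(1344, -41)), -8196), -1) = Pow(Add(Add(3840, Mul(96, 1681), -55104), -8196), -1) = Pow(Add(Add(3840, 161376, -55104), -8196), -1) = Pow(Add(110112, -8196), -1) = Pow(101916, -1) = Rational(1, 101916)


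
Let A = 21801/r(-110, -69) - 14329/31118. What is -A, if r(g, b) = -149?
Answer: 680538539/4636582 ≈ 146.78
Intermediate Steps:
A = -680538539/4636582 (A = 21801/(-149) - 14329/31118 = 21801*(-1/149) - 14329*1/31118 = -21801/149 - 14329/31118 = -680538539/4636582 ≈ -146.78)
-A = -1*(-680538539/4636582) = 680538539/4636582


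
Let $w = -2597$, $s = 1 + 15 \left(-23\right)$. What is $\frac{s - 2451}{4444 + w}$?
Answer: $- \frac{2795}{1847} \approx -1.5133$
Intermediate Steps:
$s = -344$ ($s = 1 - 345 = -344$)
$\frac{s - 2451}{4444 + w} = \frac{-344 - 2451}{4444 - 2597} = - \frac{2795}{1847}$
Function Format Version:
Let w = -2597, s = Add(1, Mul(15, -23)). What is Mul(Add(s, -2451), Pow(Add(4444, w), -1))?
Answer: Rational(-2795, 1847) ≈ -1.5133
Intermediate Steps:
s = -344 (s = Add(1, -345) = -344)
Mul(Add(s, -2451), Pow(Add(4444, w), -1)) = Mul(Add(-344, -2451), Pow(Add(4444, -2597), -1)) = Mul(-2795, Pow(1847, -1)) = Mul(-2795, Rational(1, 1847)) = Rational(-2795, 1847)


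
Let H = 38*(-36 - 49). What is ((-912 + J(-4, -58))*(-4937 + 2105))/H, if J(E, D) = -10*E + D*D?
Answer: 3528672/1615 ≈ 2184.9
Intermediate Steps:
J(E, D) = D² - 10*E (J(E, D) = -10*E + D² = D² - 10*E)
H = -3230 (H = 38*(-85) = -3230)
((-912 + J(-4, -58))*(-4937 + 2105))/H = ((-912 + ((-58)² - 10*(-4)))*(-4937 + 2105))/(-3230) = ((-912 + (3364 + 40))*(-2832))*(-1/3230) = ((-912 + 3404)*(-2832))*(-1/3230) = (2492*(-2832))*(-1/3230) = -7057344*(-1/3230) = 3528672/1615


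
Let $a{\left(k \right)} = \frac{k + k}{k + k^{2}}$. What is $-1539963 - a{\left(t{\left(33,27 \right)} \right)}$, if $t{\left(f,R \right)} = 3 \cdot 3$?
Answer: $- \frac{7699816}{5} \approx -1.54 \cdot 10^{6}$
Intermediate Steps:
$t{\left(f,R \right)} = 9$
$a{\left(k \right)} = \frac{2 k}{k + k^{2}}$
$-1539963 - a{\left(t{\left(33,27 \right)} \right)} = -1539963 - \frac{2}{1 + 9} = -1539963 - \frac{2}{10} = -1539963 - 2 \cdot \frac{1}{10} = -1539963 - \frac{1}{5} = - \frac{7699816}{5}$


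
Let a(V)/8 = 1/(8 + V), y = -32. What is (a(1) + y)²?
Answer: 78400/81 ≈ 967.90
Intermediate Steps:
a(V) = 8/(8 + V)
(a(1) + y)² = (8/(8 + 1) - 32)² = (8/9 - 32)² = (-280/9)² = 78400/81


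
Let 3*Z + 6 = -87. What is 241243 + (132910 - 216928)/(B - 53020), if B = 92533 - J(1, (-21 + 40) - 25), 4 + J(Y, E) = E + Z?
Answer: 4771020802/19777 ≈ 2.4124e+5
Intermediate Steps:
Z = -31 (Z = -2 + (⅓)*(-87) = -2 - 29 = -31)
J(Y, E) = -35 + E (J(Y, E) = -4 + (E - 31) = -4 + (-31 + E) = -35 + E)
B = 92574 (B = 92533 - (-35 + ((-21 + 40) - 25)) = 92533 - (-35 + (19 - 25)) = 92533 - (-35 - 6) = 92533 - 1*(-41) = 92533 + 41 = 92574)
241243 + (132910 - 216928)/(B - 53020) = 241243 + (132910 - 216928)/(92574 - 53020) = 241243 - 84018/39554 = 241243 - 84018*1/39554 = 241243 - 42009/19777 = 4771020802/19777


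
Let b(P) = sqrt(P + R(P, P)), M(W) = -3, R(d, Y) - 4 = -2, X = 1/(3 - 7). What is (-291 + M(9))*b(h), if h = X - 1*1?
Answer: -147*sqrt(3) ≈ -254.61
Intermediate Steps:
X = -1/4 (X = 1/(-4) = -1/4 ≈ -0.25000)
R(d, Y) = 2 (R(d, Y) = 4 - 2 = 2)
h = -5/4 (h = -1/4 - 1*1 = -1/4 - 1 = -5/4 ≈ -1.2500)
b(P) = sqrt(2 + P) (b(P) = sqrt(P + 2) = sqrt(2 + P))
(-291 + M(9))*b(h) = (-291 - 3)*sqrt(2 - 5/4) = -147*sqrt(3)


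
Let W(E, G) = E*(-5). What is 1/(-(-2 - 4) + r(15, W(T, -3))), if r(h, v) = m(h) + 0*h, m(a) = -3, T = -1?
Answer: ⅓ ≈ 0.33333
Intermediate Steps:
W(E, G) = -5*E
r(h, v) = -3 (r(h, v) = -3 + 0*h = -3 + 0 = -3)
1/(-(-2 - 4) + r(15, W(T, -3))) = 1/(-(-2 - 4) - 3) = 1/(-1*(-6) - 3) = 1/(6 - 3) = 1/3 = ⅓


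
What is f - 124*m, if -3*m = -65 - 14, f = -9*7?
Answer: -9985/3 ≈ -3328.3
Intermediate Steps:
f = -63
m = 79/3 (m = -(-65 - 14)/3 = -⅓*(-79) = 79/3 ≈ 26.333)
f - 124*m = -63 - 124*79/3 = -63 - 9796/3 = -9985/3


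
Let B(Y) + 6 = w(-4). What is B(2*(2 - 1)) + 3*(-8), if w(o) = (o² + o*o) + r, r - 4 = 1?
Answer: 7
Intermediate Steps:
r = 5 (r = 4 + 1 = 5)
w(o) = 5 + 2*o² (w(o) = (o² + o*o) + 5 = (o² + o²) + 5 = 2*o² + 5 = 5 + 2*o²)
B(Y) = 31 (B(Y) = -6 + (5 + 2*(-4)²) = -6 + (5 + 2*16) = -6 + (5 + 32) = -6 + 37 = 31)
B(2*(2 - 1)) + 3*(-8) = 31 + 3*(-8) = 31 - 24 = 7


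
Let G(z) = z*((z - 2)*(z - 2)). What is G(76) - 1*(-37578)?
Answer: 453754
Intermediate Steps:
G(z) = z*(-2 + z)**2 (G(z) = z*((-2 + z)*(-2 + z)) = z*(-2 + z)**2)
G(76) - 1*(-37578) = 76*(-2 + 76)**2 - 1*(-37578) = 76*74**2 + 37578 = 76*5476 + 37578 = 416176 + 37578 = 453754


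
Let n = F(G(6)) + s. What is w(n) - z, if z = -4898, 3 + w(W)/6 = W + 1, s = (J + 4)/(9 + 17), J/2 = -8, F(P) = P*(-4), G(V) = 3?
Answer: 62546/13 ≈ 4811.2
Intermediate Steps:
F(P) = -4*P
J = -16 (J = 2*(-8) = -16)
s = -6/13 (s = (-16 + 4)/(9 + 17) = -12/26 = -12*1/26 = -6/13 ≈ -0.46154)
n = -162/13 (n = -4*3 - 6/13 = -12 - 6/13 = -162/13 ≈ -12.462)
w(W) = -12 + 6*W (w(W) = -18 + 6*(W + 1) = -18 + 6*(1 + W) = -18 + (6 + 6*W) = -12 + 6*W)
w(n) - z = (-12 + 6*(-162/13)) - 1*(-4898) = (-12 - 972/13) + 4898 = -1128/13 + 4898 = 62546/13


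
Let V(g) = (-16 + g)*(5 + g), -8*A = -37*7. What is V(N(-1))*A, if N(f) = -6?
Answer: 2849/4 ≈ 712.25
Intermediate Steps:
A = 259/8 (A = -(-37)*7/8 = -1/8*(-259) = 259/8 ≈ 32.375)
V(N(-1))*A = (-80 + (-6)**2 - 11*(-6))*(259/8) = (-80 + 36 + 66)*(259/8) = 22*(259/8) = 2849/4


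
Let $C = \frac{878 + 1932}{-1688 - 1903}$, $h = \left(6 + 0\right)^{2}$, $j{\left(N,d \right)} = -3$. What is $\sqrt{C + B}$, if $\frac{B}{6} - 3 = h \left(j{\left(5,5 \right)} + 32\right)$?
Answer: $\frac{22 \sqrt{18594597}}{1197} \approx 79.254$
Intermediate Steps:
$h = 36$ ($h = 6^{2} = 36$)
$C = - \frac{2810}{3591}$ ($C = \frac{2810}{-3591} = 2810 \left(- \frac{1}{3591}\right) = - \frac{2810}{3591} \approx -0.78251$)
$B = 6282$ ($B = 18 + 6 \cdot 36 \left(-3 + 32\right) = 18 + 6 \cdot 36 \cdot 29 = 18 + 6 \cdot 1044 = 18 + 6264 = 6282$)
$\sqrt{C + B} = \sqrt{- \frac{2810}{3591} + 6282} = \sqrt{\frac{22555852}{3591}} = \frac{22 \sqrt{18594597}}{1197}$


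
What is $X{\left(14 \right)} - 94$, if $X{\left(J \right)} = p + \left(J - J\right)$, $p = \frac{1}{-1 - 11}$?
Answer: $- \frac{1129}{12} \approx -94.083$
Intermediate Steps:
$p = - \frac{1}{12}$ ($p = \frac{1}{-12} = - \frac{1}{12} \approx -0.083333$)
$X{\left(J \right)} = - \frac{1}{12}$ ($X{\left(J \right)} = - \frac{1}{12} + \left(J - J\right) = - \frac{1}{12} + 0 = - \frac{1}{12}$)
$X{\left(14 \right)} - 94 = - \frac{1}{12} - 94 = - \frac{1129}{12}$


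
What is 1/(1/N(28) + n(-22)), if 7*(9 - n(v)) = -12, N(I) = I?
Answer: 4/43 ≈ 0.093023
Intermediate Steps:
n(v) = 75/7 (n(v) = 9 - ⅐*(-12) = 9 + 12/7 = 75/7)
1/(1/N(28) + n(-22)) = 1/(1/28 + 75/7) = 1/(43/4) = 4/43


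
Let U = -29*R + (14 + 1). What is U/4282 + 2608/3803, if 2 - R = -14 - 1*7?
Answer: 4343950/8142223 ≈ 0.53351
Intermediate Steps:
R = 23 (R = 2 - (-14 - 1*7) = 2 - (-14 - 7) = 2 - 1*(-21) = 2 + 21 = 23)
U = -652 (U = -29*23 + (14 + 1) = -667 + 15 = -652)
U/4282 + 2608/3803 = -652/4282 + 2608/3803 = -652*1/4282 + 2608*(1/3803) = -326/2141 + 2608/3803 = 4343950/8142223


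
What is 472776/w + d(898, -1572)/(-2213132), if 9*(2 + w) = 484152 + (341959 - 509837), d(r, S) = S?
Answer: 294291825135/21872383556 ≈ 13.455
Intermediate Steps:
w = 316256/9 (w = -2 + (484152 + (341959 - 509837))/9 = -2 + (484152 - 167878)/9 = -2 + (⅑)*316274 = -2 + 316274/9 = 316256/9 ≈ 35140.)
472776/w + d(898, -1572)/(-2213132) = 472776/(316256/9) - 1572/(-2213132) = 472776*(9/316256) - 1572*(-1/2213132) = 531873/39532 + 393/553283 = 294291825135/21872383556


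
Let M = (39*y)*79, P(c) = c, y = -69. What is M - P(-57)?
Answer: -212532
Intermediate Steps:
M = -212589 (M = (39*(-69))*79 = -2691*79 = -212589)
M - P(-57) = -212589 - 1*(-57) = -212589 + 57 = -212532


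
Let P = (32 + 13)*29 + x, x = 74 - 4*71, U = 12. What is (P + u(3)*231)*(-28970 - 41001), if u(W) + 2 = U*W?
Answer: -626170479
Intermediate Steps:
x = -210 (x = 74 - 284 = -210)
u(W) = -2 + 12*W
P = 1095 (P = (32 + 13)*29 - 210 = 45*29 - 210 = 1305 - 210 = 1095)
(P + u(3)*231)*(-28970 - 41001) = (1095 + (-2 + 12*3)*231)*(-28970 - 41001) = (1095 + (-2 + 36)*231)*(-69971) = (1095 + 34*231)*(-69971) = (1095 + 7854)*(-69971) = 8949*(-69971) = -626170479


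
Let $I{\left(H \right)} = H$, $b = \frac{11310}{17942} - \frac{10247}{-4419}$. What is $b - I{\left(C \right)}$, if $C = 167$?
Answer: $- \frac{6503440501}{39642849} \approx -164.05$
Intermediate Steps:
$b = \frac{116915282}{39642849}$ ($b = 11310 \cdot \frac{1}{17942} - - \frac{10247}{4419} = \frac{5655}{8971} + \frac{10247}{4419} = \frac{116915282}{39642849} \approx 2.9492$)
$b - I{\left(C \right)} = \frac{116915282}{39642849} - 167 = - \frac{6503440501}{39642849}$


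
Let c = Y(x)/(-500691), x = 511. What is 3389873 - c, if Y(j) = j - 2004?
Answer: 1697278900750/500691 ≈ 3.3899e+6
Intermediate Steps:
Y(j) = -2004 + j
c = 1493/500691 (c = (-2004 + 511)/(-500691) = -1493*(-1/500691) = 1493/500691 ≈ 0.0029819)
3389873 - c = 3389873 - 1*1493/500691 = 3389873 - 1493/500691 = 1697278900750/500691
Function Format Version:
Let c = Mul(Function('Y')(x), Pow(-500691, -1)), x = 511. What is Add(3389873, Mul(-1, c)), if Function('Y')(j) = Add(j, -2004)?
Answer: Rational(1697278900750, 500691) ≈ 3.3899e+6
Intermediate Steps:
Function('Y')(j) = Add(-2004, j)
c = Rational(1493, 500691) (c = Mul(Add(-2004, 511), Pow(-500691, -1)) = Mul(-1493, Rational(-1, 500691)) = Rational(1493, 500691) ≈ 0.0029819)
Add(3389873, Mul(-1, c)) = Add(3389873, Mul(-1, Rational(1493, 500691))) = Add(3389873, Rational(-1493, 500691)) = Rational(1697278900750, 500691)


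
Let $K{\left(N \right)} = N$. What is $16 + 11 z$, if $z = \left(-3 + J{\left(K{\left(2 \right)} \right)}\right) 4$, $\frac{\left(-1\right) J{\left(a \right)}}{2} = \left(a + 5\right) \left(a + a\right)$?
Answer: $-2580$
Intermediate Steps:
$J{\left(a \right)} = - 4 a \left(5 + a\right)$ ($J{\left(a \right)} = - 2 \left(a + 5\right) \left(a + a\right) = - 2 \left(5 + a\right) 2 a = - 2 \cdot 2 a \left(5 + a\right) = - 4 a \left(5 + a\right)$)
$z = -236$ ($z = \left(-3 - 8 \left(5 + 2\right)\right) 4 = \left(-3 - 8 \cdot 7\right) 4 = \left(-3 - 56\right) 4 = \left(-59\right) 4 = -236$)
$16 + 11 z = 16 + 11 \left(-236\right) = 16 - 2596 = -2580$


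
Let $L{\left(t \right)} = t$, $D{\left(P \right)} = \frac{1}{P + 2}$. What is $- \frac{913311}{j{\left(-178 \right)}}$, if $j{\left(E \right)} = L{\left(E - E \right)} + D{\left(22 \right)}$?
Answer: $-21919464$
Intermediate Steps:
$D{\left(P \right)} = \frac{1}{2 + P}$
$j{\left(E \right)} = \frac{1}{24}$ ($j{\left(E \right)} = \left(E - E\right) + \frac{1}{2 + 22} = 0 + \frac{1}{24} = \frac{1}{24}$)
$- \frac{913311}{j{\left(-178 \right)}} = - 913311 \frac{1}{\frac{1}{24}} = \left(-913311\right) 24 = -21919464$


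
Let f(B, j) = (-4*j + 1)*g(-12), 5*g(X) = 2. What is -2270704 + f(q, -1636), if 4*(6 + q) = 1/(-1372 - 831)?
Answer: -2268086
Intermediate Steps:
q = -52873/8812 (q = -6 + 1/(4*(-1372 - 831)) = -6 + (1/4)/(-2203) = -6 + (1/4)*(-1/2203) = -6 - 1/8812 = -52873/8812 ≈ -6.0001)
g(X) = 2/5 (g(X) = (1/5)*2 = 2/5)
f(B, j) = 2/5 - 8*j/5 (f(B, j) = (-4*j + 1)*(2/5) = (1 - 4*j)*(2/5) = 2/5 - 8*j/5)
-2270704 + f(q, -1636) = -2270704 + (2/5 - 8/5*(-1636)) = -2270704 + (2/5 + 13088/5) = -2270704 + 2618 = -2268086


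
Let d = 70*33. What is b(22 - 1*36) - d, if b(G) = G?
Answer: -2324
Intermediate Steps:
d = 2310
b(22 - 1*36) - d = (22 - 1*36) - 1*2310 = (22 - 36) - 2310 = -14 - 2310 = -2324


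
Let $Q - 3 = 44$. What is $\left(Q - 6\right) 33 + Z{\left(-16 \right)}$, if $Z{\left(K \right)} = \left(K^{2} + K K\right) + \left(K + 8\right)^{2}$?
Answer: $1929$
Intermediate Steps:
$Q = 47$ ($Q = 3 + 44 = 47$)
$Z{\left(K \right)} = \left(8 + K\right)^{2} + 2 K^{2}$ ($Z{\left(K \right)} = \left(K^{2} + K^{2}\right) + \left(8 + K\right)^{2} = 2 K^{2} + \left(8 + K\right)^{2} = \left(8 + K\right)^{2} + 2 K^{2}$)
$\left(Q - 6\right) 33 + Z{\left(-16 \right)} = \left(47 - 6\right) 33 + \left(\left(8 - 16\right)^{2} + 2 \left(-16\right)^{2}\right) = 41 \cdot 33 + \left(\left(-8\right)^{2} + 2 \cdot 256\right) = 1353 + \left(64 + 512\right) = 1353 + 576 = 1929$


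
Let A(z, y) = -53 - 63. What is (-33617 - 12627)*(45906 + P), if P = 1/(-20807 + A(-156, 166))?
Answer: -44416956763828/20923 ≈ -2.1229e+9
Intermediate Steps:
A(z, y) = -116
P = -1/20923 (P = 1/(-20807 - 116) = 1/(-20923) = -1/20923 ≈ -4.7794e-5)
(-33617 - 12627)*(45906 + P) = (-33617 - 12627)*(45906 - 1/20923) = -46244*960491237/20923 = -44416956763828/20923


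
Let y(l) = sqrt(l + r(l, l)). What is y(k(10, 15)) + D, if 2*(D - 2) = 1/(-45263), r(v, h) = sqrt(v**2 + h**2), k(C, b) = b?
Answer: 181051/90526 + sqrt(15 + 15*sqrt(2)) ≈ 8.0177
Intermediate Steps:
r(v, h) = sqrt(h**2 + v**2)
D = 181051/90526 (D = 2 + (1/2)/(-45263) = 2 + (1/2)*(-1/45263) = 2 - 1/90526 = 181051/90526 ≈ 2.0000)
y(l) = sqrt(l + sqrt(2)*sqrt(l**2)) (y(l) = sqrt(l + sqrt(l**2 + l**2)) = sqrt(l + sqrt(2*l**2)) = sqrt(l + sqrt(2)*sqrt(l**2)))
y(k(10, 15)) + D = sqrt(15 + sqrt(2)*sqrt(15**2)) + 181051/90526 = sqrt(15 + sqrt(2)*sqrt(225)) + 181051/90526 = sqrt(15 + sqrt(2)*15) + 181051/90526 = sqrt(15 + 15*sqrt(2)) + 181051/90526 = 181051/90526 + sqrt(15 + 15*sqrt(2))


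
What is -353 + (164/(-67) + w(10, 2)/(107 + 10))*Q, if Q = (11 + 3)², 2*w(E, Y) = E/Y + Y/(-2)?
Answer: -6501751/7839 ≈ -829.41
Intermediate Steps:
w(E, Y) = -Y/4 + E/(2*Y) (w(E, Y) = (E/Y + Y/(-2))/2 = (E/Y + Y*(-½))/2 = (E/Y - Y/2)/2 = (-Y/2 + E/Y)/2 = -Y/4 + E/(2*Y))
Q = 196 (Q = 14² = 196)
-353 + (164/(-67) + w(10, 2)/(107 + 10))*Q = -353 + (164/(-67) + (-¼*2 + (½)*10/2)/(107 + 10))*196 = -353 + (164*(-1/67) + (-½ + (½)*10*(½))/117)*196 = -353 + (-164/67 + (-½ + 5/2)*(1/117))*196 = -353 + (-164/67 + 2*(1/117))*196 = -353 + (-164/67 + 2/117)*196 = -353 - 19054/7839*196 = -353 - 3734584/7839 = -6501751/7839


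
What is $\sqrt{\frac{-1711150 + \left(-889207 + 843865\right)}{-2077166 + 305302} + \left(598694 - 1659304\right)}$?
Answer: $\frac{i \sqrt{208111508783866342}}{442966} \approx 1029.9 i$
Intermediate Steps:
$\sqrt{\frac{-1711150 + \left(-889207 + 843865\right)}{-2077166 + 305302} + \left(598694 - 1659304\right)} = \sqrt{\frac{-1711150 - 45342}{-1771864} - 1060610} = \sqrt{\left(-1756492\right) \left(- \frac{1}{1771864}\right) - 1060610} = \sqrt{\frac{439123}{442966} - 1060610} = \sqrt{- \frac{469813730137}{442966}} = \frac{i \sqrt{208111508783866342}}{442966}$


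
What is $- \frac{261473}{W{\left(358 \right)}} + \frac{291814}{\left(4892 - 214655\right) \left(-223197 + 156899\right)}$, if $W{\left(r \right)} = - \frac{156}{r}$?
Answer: $\frac{108482064934770325}{180789275862} \approx 6.0005 \cdot 10^{5}$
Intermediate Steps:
$- \frac{261473}{W{\left(358 \right)}} + \frac{291814}{\left(4892 - 214655\right) \left(-223197 + 156899\right)} = - \frac{261473}{\left(-156\right) \frac{1}{358}} + \frac{291814}{\left(4892 - 214655\right) \left(-223197 + 156899\right)} = - \frac{261473}{\left(-156\right) \frac{1}{358}} + \frac{291814}{\left(-209763\right) \left(-66298\right)} = - \frac{261473}{- \frac{78}{179}} + \frac{291814}{13906867374} = \left(-261473\right) \left(- \frac{179}{78}\right) + 291814 \cdot \frac{1}{13906867374} = \frac{46803667}{78} + \frac{145907}{6953433687} = \frac{108482064934770325}{180789275862}$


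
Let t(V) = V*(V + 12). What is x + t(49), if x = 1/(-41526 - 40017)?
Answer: 243732026/81543 ≈ 2989.0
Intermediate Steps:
t(V) = V*(12 + V)
x = -1/81543 (x = 1/(-81543) = -1/81543 ≈ -1.2263e-5)
x + t(49) = -1/81543 + 49*(12 + 49) = -1/81543 + 49*61 = -1/81543 + 2989 = 243732026/81543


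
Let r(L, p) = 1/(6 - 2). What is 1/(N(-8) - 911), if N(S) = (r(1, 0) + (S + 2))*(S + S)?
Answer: -1/819 ≈ -0.0012210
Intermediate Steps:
r(L, p) = ¼ (r(L, p) = 1/4 = ¼)
N(S) = 2*S*(9/4 + S) (N(S) = (¼ + (S + 2))*(S + S) = (¼ + (2 + S))*(2*S) = (9/4 + S)*(2*S) = 2*S*(9/4 + S))
1/(N(-8) - 911) = 1/((½)*(-8)*(9 + 4*(-8)) - 911) = 1/((½)*(-8)*(9 - 32) - 911) = 1/((½)*(-8)*(-23) - 911) = 1/(92 - 911) = 1/(-819) = -1/819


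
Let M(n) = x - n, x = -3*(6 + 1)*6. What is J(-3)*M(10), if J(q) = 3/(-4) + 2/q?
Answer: 578/3 ≈ 192.67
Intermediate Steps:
J(q) = -¾ + 2/q (J(q) = 3*(-¼) + 2/q = -¾ + 2/q)
x = -126 (x = -3*7*6 = -21*6 = -126)
M(n) = -126 - n
J(-3)*M(10) = (-¾ + 2/(-3))*(-126 - 1*10) = (-¾ + 2*(-⅓))*(-126 - 10) = (-¾ - ⅔)*(-136) = -17/12*(-136) = 578/3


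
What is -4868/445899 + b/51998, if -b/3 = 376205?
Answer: -503501426149/23185856202 ≈ -21.716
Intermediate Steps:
b = -1128615 (b = -3*376205 = -1128615)
-4868/445899 + b/51998 = -4868/445899 - 1128615/51998 = -503501426149/23185856202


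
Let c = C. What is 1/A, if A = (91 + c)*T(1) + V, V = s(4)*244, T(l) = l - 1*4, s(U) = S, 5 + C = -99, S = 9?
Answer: 1/2235 ≈ 0.00044743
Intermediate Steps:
C = -104 (C = -5 - 99 = -104)
c = -104
s(U) = 9
T(l) = -4 + l (T(l) = l - 4 = -4 + l)
V = 2196 (V = 9*244 = 2196)
A = 2235 (A = (91 - 104)*(-4 + 1) + 2196 = -13*(-3) + 2196 = 39 + 2196 = 2235)
1/A = 1/2235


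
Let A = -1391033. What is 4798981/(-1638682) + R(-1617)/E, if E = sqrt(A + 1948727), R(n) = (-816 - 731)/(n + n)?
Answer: -4798981/1638682 + 221*sqrt(61966)/85884876 ≈ -2.9279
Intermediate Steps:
R(n) = -1547/(2*n) (R(n) = -1547*1/(2*n) = -1547/(2*n))
E = 3*sqrt(61966) (E = sqrt(-1391033 + 1948727) = sqrt(557694) = 3*sqrt(61966) ≈ 746.79)
4798981/(-1638682) + R(-1617)/E = 4798981/(-1638682) + (-1547/2/(-1617))/((3*sqrt(61966))) = 4798981*(-1/1638682) + (-1547/2*(-1/1617))*(sqrt(61966)/185898) = -4798981/1638682 + 221*(sqrt(61966)/185898)/462 = -4798981/1638682 + 221*sqrt(61966)/85884876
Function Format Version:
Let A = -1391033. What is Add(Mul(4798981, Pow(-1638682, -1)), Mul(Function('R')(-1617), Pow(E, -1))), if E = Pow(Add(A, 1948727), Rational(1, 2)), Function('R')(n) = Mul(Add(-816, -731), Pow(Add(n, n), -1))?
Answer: Add(Rational(-4798981, 1638682), Mul(Rational(221, 85884876), Pow(61966, Rational(1, 2)))) ≈ -2.9279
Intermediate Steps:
Function('R')(n) = Mul(Rational(-1547, 2), Pow(n, -1)) (Function('R')(n) = Mul(-1547, Pow(Mul(2, n), -1)) = Mul(-1547, Mul(Rational(1, 2), Pow(n, -1))) = Mul(Rational(-1547, 2), Pow(n, -1)))
E = Mul(3, Pow(61966, Rational(1, 2))) (E = Pow(Add(-1391033, 1948727), Rational(1, 2)) = Pow(557694, Rational(1, 2)) = Mul(3, Pow(61966, Rational(1, 2))) ≈ 746.79)
Add(Mul(4798981, Pow(-1638682, -1)), Mul(Function('R')(-1617), Pow(E, -1))) = Add(Mul(4798981, Pow(-1638682, -1)), Mul(Mul(Rational(-1547, 2), Pow(-1617, -1)), Pow(Mul(3, Pow(61966, Rational(1, 2))), -1))) = Add(Mul(4798981, Rational(-1, 1638682)), Mul(Mul(Rational(-1547, 2), Rational(-1, 1617)), Mul(Rational(1, 185898), Pow(61966, Rational(1, 2))))) = Add(Rational(-4798981, 1638682), Mul(Rational(221, 462), Mul(Rational(1, 185898), Pow(61966, Rational(1, 2))))) = Add(Rational(-4798981, 1638682), Mul(Rational(221, 85884876), Pow(61966, Rational(1, 2))))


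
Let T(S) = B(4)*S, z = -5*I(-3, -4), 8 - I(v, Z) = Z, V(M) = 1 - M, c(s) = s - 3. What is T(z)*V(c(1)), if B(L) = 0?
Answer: 0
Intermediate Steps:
c(s) = -3 + s
I(v, Z) = 8 - Z
z = -60 (z = -5*(8 - 1*(-4)) = -5*(8 + 4) = -5*12 = -60)
T(S) = 0 (T(S) = 0*S = 0)
T(z)*V(c(1)) = 0*(1 - (-3 + 1)) = 0*(1 - 1*(-2)) = 0*(1 + 2) = 0*3 = 0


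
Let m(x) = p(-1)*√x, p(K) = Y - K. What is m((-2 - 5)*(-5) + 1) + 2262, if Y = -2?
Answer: 2256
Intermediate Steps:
p(K) = -2 - K
m(x) = -√x (m(x) = (-2 - 1*(-1))*√x = (-2 + 1)*√x = -√x)
m((-2 - 5)*(-5) + 1) + 2262 = -√((-2 - 5)*(-5) + 1) + 2262 = -√(-7*(-5) + 1) + 2262 = -√(35 + 1) + 2262 = -√36 + 2262 = -1*6 + 2262 = -6 + 2262 = 2256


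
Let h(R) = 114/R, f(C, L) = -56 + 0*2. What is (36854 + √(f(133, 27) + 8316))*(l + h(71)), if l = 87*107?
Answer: 24362447262/71 + 1322106*√2065/71 ≈ 3.4398e+8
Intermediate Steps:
f(C, L) = -56 (f(C, L) = -56 + 0 = -56)
l = 9309
(36854 + √(f(133, 27) + 8316))*(l + h(71)) = (36854 + √(-56 + 8316))*(9309 + 114/71) = (36854 + √8260)*(9309 + 114*(1/71)) = (36854 + 2*√2065)*(9309 + 114/71) = (36854 + 2*√2065)*(661053/71) = 24362447262/71 + 1322106*√2065/71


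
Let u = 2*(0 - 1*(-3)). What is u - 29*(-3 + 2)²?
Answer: -23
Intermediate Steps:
u = 6 (u = 2*(0 + 3) = 2*3 = 6)
u - 29*(-3 + 2)² = 6 - 29*(-3 + 2)² = 6 - 29*(-1)² = 6 - 29*1 = 6 - 29 = -23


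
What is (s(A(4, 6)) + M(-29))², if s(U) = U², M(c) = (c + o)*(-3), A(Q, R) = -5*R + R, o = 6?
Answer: 416025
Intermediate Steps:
A(Q, R) = -4*R
M(c) = -18 - 3*c (M(c) = (c + 6)*(-3) = (6 + c)*(-3) = -18 - 3*c)
(s(A(4, 6)) + M(-29))² = ((-4*6)² + (-18 - 3*(-29)))² = ((-24)² + (-18 + 87))² = (576 + 69)² = 645² = 416025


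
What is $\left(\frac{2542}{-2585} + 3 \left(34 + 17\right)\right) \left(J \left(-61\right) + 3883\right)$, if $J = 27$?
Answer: $\frac{878665268}{2585} \approx 3.3991 \cdot 10^{5}$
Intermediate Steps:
$\left(\frac{2542}{-2585} + 3 \left(34 + 17\right)\right) \left(J \left(-61\right) + 3883\right) = \left(\frac{2542}{-2585} + 3 \left(34 + 17\right)\right) \left(27 \left(-61\right) + 3883\right) = \left(2542 \left(- \frac{1}{2585}\right) + 3 \cdot 51\right) \left(-1647 + 3883\right) = \left(- \frac{2542}{2585} + 153\right) 2236 = \frac{392963}{2585} \cdot 2236 = \frac{878665268}{2585}$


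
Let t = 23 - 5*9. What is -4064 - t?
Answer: -4042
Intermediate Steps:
t = -22 (t = 23 - 45 = -22)
-4064 - t = -4064 - 1*(-22) = -4064 + 22 = -4042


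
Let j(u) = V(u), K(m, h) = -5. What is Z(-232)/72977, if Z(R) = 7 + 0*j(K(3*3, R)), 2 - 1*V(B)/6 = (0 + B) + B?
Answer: 7/72977 ≈ 9.5921e-5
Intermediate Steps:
V(B) = 12 - 12*B (V(B) = 12 - 6*((0 + B) + B) = 12 - 6*(B + B) = 12 - 12*B)
j(u) = 12 - 12*u
Z(R) = 7 (Z(R) = 7 + 0*(12 - 12*(-5)) = 7 + 0*(12 + 60) = 7 + 0*72 = 7 + 0 = 7)
Z(-232)/72977 = 7/72977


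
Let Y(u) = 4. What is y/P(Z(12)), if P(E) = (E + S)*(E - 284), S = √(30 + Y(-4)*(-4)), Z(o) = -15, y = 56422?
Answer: 846330/63089 + 56422*√14/63089 ≈ 16.761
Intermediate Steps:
S = √14 (S = √(30 + 4*(-4)) = √(30 - 16) = √14 ≈ 3.7417)
P(E) = (-284 + E)*(E + √14) (P(E) = (E + √14)*(E - 284) = (E + √14)*(-284 + E) = (-284 + E)*(E + √14))
y/P(Z(12)) = 56422/((-15)² - 284*(-15) - 284*√14 - 15*√14) = 56422/(225 + 4260 - 284*√14 - 15*√14) = 56422/(4485 - 299*√14)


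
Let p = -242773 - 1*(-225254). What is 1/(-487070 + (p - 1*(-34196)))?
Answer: -1/470393 ≈ -2.1259e-6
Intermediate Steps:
p = -17519 (p = -242773 + 225254 = -17519)
1/(-487070 + (p - 1*(-34196))) = 1/(-487070 + (-17519 - 1*(-34196))) = 1/(-487070 + (-17519 + 34196)) = 1/(-487070 + 16677) = 1/(-470393) = -1/470393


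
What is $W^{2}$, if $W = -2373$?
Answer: $5631129$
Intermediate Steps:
$W^{2} = \left(-2373\right)^{2} = 5631129$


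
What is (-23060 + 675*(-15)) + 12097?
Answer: -21088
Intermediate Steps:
(-23060 + 675*(-15)) + 12097 = (-23060 - 10125) + 12097 = -33185 + 12097 = -21088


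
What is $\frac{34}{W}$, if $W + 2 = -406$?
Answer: $- \frac{1}{12} \approx -0.083333$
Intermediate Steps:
$W = -408$ ($W = -2 - 406 = -408$)
$\frac{34}{W} = \frac{34}{-408} = 34 \left(- \frac{1}{408}\right) = - \frac{1}{12}$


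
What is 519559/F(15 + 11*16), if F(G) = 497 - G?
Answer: 519559/306 ≈ 1697.9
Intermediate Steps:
519559/F(15 + 11*16) = 519559/(497 - (15 + 11*16)) = 519559/(497 - (15 + 176)) = 519559/(497 - 1*191) = 519559/(497 - 191) = 519559/306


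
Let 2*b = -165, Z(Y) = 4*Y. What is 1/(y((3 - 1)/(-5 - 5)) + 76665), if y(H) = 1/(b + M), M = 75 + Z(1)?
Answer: 7/536653 ≈ 1.3044e-5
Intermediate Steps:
b = -165/2 (b = (½)*(-165) = -165/2 ≈ -82.500)
M = 79 (M = 75 + 4*1 = 75 + 4 = 79)
y(H) = -2/7 (y(H) = 1/(-165/2 + 79) = 1/(-7/2) = -2/7)
1/(y((3 - 1)/(-5 - 5)) + 76665) = 1/(-2/7 + 76665) = 1/(536653/7) = 7/536653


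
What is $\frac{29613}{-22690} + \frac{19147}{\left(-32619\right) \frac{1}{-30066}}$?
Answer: $\frac{4353690117311}{246708370} \approx 17647.0$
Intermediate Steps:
$\frac{29613}{-22690} + \frac{19147}{\left(-32619\right) \frac{1}{-30066}} = 29613 \left(- \frac{1}{22690}\right) + \frac{19147}{\left(-32619\right) \left(- \frac{1}{30066}\right)} = - \frac{29613}{22690} + \frac{19147}{\frac{10873}{10022}} = - \frac{29613}{22690} + 19147 \cdot \frac{10022}{10873} = - \frac{29613}{22690} + \frac{191891234}{10873} = \frac{4353690117311}{246708370}$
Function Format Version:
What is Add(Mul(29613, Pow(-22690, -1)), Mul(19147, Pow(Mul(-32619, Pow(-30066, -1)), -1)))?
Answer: Rational(4353690117311, 246708370) ≈ 17647.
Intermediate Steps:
Add(Mul(29613, Pow(-22690, -1)), Mul(19147, Pow(Mul(-32619, Pow(-30066, -1)), -1))) = Add(Mul(29613, Rational(-1, 22690)), Mul(19147, Pow(Mul(-32619, Rational(-1, 30066)), -1))) = Add(Rational(-29613, 22690), Mul(19147, Pow(Rational(10873, 10022), -1))) = Add(Rational(-29613, 22690), Mul(19147, Rational(10022, 10873))) = Add(Rational(-29613, 22690), Rational(191891234, 10873)) = Rational(4353690117311, 246708370)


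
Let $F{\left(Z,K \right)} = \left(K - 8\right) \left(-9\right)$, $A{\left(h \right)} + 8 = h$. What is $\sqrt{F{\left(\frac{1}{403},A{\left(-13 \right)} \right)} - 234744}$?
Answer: $i \sqrt{234483} \approx 484.23 i$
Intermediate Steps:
$A{\left(h \right)} = -8 + h$
$F{\left(Z,K \right)} = 72 - 9 K$ ($F{\left(Z,K \right)} = \left(-8 + K\right) \left(-9\right) = 72 - 9 K$)
$\sqrt{F{\left(\frac{1}{403},A{\left(-13 \right)} \right)} - 234744} = \sqrt{\left(72 - 9 \left(-8 - 13\right)\right) - 234744} = \sqrt{\left(72 - -189\right) - 234744} = \sqrt{\left(72 + 189\right) - 234744} = \sqrt{261 - 234744} = \sqrt{-234483} = i \sqrt{234483}$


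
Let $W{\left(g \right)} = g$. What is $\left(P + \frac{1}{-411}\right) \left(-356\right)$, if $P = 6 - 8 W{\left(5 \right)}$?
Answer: $\frac{4975100}{411} \approx 12105.0$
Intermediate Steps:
$P = -34$ ($P = 6 - 40 = -34$)
$\left(P + \frac{1}{-411}\right) \left(-356\right) = \left(-34 + \frac{1}{-411}\right) \left(-356\right) = \left(-34 - \frac{1}{411}\right) \left(-356\right) = \left(- \frac{13975}{411}\right) \left(-356\right) = \frac{4975100}{411}$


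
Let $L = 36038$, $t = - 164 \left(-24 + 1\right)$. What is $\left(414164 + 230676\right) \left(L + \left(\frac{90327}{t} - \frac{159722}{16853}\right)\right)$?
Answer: $\frac{369467208357657550}{15892379} \approx 2.3248 \cdot 10^{10}$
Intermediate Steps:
$t = 3772$ ($t = \left(-164\right) \left(-23\right) = 3772$)
$\left(414164 + 230676\right) \left(L + \left(\frac{90327}{t} - \frac{159722}{16853}\right)\right) = \left(414164 + 230676\right) \left(36038 + \left(\frac{90327}{3772} - \frac{159722}{16853}\right)\right) = 644840 \left(36038 + \left(90327 \cdot \frac{1}{3772} - \frac{159722}{16853}\right)\right) = 644840 \left(36038 + \left(\frac{90327}{3772} - \frac{159722}{16853}\right)\right) = 644840 \left(36038 + \frac{919809547}{63569516}\right) = 644840 \cdot \frac{2291838027155}{63569516} = \frac{369467208357657550}{15892379}$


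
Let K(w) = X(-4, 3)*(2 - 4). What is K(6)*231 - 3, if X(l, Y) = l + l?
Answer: 3693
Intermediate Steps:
X(l, Y) = 2*l
K(w) = 16 (K(w) = (2*(-4))*(2 - 4) = -8*(-2) = 16)
K(6)*231 - 3 = 16*231 - 3 = 3696 - 3 = 3693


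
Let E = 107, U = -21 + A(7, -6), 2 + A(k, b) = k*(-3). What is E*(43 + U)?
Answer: -107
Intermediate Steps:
A(k, b) = -2 - 3*k (A(k, b) = -2 + k*(-3) = -2 - 3*k)
U = -44 (U = -21 + (-2 - 3*7) = -21 + (-2 - 21) = -21 - 23 = -44)
E*(43 + U) = 107*(43 - 44) = 107*(-1) = -107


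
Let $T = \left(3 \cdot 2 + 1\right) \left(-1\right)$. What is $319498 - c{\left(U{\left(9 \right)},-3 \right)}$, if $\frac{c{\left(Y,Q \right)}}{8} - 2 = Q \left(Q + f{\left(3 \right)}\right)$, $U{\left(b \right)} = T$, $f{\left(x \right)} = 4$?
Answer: $319506$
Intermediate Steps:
$T = -7$ ($T = \left(6 + 1\right) \left(-1\right) = 7 \left(-1\right) = -7$)
$U{\left(b \right)} = -7$
$c{\left(Y,Q \right)} = 16 + 8 Q \left(4 + Q\right)$ ($c{\left(Y,Q \right)} = 16 + 8 Q \left(Q + 4\right) = 16 + 8 Q \left(4 + Q\right)$)
$319498 - c{\left(U{\left(9 \right)},-3 \right)} = 319498 - \left(16 + 8 \left(-3\right)^{2} + 32 \left(-3\right)\right) = 319498 - \left(16 + 8 \cdot 9 - 96\right) = 319498 - \left(16 + 72 - 96\right) = 319498 - -8 = 319498 + 8 = 319506$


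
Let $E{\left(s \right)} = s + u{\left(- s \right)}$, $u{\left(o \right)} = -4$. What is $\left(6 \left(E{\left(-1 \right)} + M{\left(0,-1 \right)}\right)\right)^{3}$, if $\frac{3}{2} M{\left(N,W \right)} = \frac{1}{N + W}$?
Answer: $-39304$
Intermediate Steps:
$M{\left(N,W \right)} = \frac{2}{3 \left(N + W\right)}$
$E{\left(s \right)} = -4 + s$ ($E{\left(s \right)} = s - 4 = -4 + s$)
$\left(6 \left(E{\left(-1 \right)} + M{\left(0,-1 \right)}\right)\right)^{3} = \left(6 \left(\left(-4 - 1\right) + \frac{2}{3 \left(0 - 1\right)}\right)\right)^{3} = \left(6 \left(-5 + \frac{2}{3 \left(-1\right)}\right)\right)^{3} = \left(6 \left(-5 + \frac{2}{3} \left(-1\right)\right)\right)^{3} = \left(6 \left(-5 - \frac{2}{3}\right)\right)^{3} = \left(6 \left(- \frac{17}{3}\right)\right)^{3} = \left(-34\right)^{3} = -39304$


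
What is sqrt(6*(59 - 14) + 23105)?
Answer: 5*sqrt(935) ≈ 152.89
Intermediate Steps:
sqrt(6*(59 - 14) + 23105) = sqrt(6*45 + 23105) = sqrt(270 + 23105) = sqrt(23375) = 5*sqrt(935)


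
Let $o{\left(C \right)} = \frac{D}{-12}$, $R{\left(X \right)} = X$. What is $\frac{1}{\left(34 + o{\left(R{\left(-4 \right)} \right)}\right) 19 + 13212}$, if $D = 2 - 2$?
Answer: $\frac{1}{13858} \approx 7.2161 \cdot 10^{-5}$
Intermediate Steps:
$D = 0$
$o{\left(C \right)} = 0$ ($o{\left(C \right)} = \frac{0}{-12} = 0 \left(- \frac{1}{12}\right) = 0$)
$\frac{1}{\left(34 + o{\left(R{\left(-4 \right)} \right)}\right) 19 + 13212} = \frac{1}{\left(34 + 0\right) 19 + 13212} = \frac{1}{34 \cdot 19 + 13212} = \frac{1}{646 + 13212} = \frac{1}{13858}$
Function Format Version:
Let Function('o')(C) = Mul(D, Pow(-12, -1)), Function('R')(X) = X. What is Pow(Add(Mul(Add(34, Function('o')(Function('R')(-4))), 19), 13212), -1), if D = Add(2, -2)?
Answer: Rational(1, 13858) ≈ 7.2161e-5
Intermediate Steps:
D = 0
Function('o')(C) = 0 (Function('o')(C) = Mul(0, Pow(-12, -1)) = Mul(0, Rational(-1, 12)) = 0)
Pow(Add(Mul(Add(34, Function('o')(Function('R')(-4))), 19), 13212), -1) = Pow(Add(Mul(Add(34, 0), 19), 13212), -1) = Pow(Add(Mul(34, 19), 13212), -1) = Pow(Add(646, 13212), -1) = Pow(13858, -1) = Rational(1, 13858)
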